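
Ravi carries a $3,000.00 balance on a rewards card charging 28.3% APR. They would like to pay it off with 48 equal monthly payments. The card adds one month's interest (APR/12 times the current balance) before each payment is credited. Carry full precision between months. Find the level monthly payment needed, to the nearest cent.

Monthly rate r = 28.3%/12 = 2.35833% = 0.0235833.
Level-payment amortization: P = B₀·r / (1 − (1+r)^(−n)) = 3000.00·0.0235833 / (1 − 1.02358^(−48)).
Denominator 1 − (1+r)^(−48) = 0.673347398.
P = 70.75 / 0.673347398 ≈ 105.07.

$105.07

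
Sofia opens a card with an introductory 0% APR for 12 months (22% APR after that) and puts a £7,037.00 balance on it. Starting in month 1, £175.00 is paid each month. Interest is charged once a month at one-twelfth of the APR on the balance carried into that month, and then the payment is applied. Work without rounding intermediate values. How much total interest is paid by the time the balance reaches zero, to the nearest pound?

£2,077

Promo months 1–12 at r₀ = 0%/12 = 0; months 13+ at r₁ = 22%/12 = 0.0183333.
After month 12 (no interest yet): B = £7,037.00 − 12·£175.00 = £4,937.00.
Then at r₁ with £175.00/mo: n₂ = −ln(1 − r₁·B/P)/ln(1+r₁) ≈ 40.08 → 41 more payments.
Total paid = 52·£175.00 + £14.38 = £9,114.38; interest = £9,114.38 − £7,037.00 = £2,077.38.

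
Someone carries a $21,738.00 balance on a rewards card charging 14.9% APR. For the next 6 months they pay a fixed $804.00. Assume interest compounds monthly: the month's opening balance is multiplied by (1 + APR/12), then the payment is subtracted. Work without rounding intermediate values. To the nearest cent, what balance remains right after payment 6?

Monthly rate r = 14.9%/12 = 1.24167% = 0.0124167.
Each month: B ← B·(1+r) − $804.00.
Month 1: interest $269.91; balance after payment $21,203.91.
Month 2: interest $263.28; balance after payment $20,663.20.
Month 3: interest $256.57; balance after payment $20,115.76.
Month 4: interest $249.77; balance after payment $19,561.53.
Month 5: interest $242.89; balance after payment $19,000.42.
Month 6: interest $235.92; balance after payment $18,432.35.

$18,432.35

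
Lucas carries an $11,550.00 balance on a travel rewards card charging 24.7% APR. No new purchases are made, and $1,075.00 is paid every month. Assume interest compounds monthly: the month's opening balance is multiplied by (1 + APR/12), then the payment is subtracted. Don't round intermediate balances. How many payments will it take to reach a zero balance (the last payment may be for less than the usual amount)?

13 payments

Monthly rate r = 24.7%/12 = 2.05833% = 0.0205833.
Recurrence: B ← B·(1+r) − $1,075.00.
Month 1: interest $237.74; balance after payment $10,712.74.
Month 2: interest $220.50; balance after payment $9,858.24.
Closed form: n = −ln(1 − rB₀/P)/ln(1+r) = −ln(0.77885)/ln(1.02058) ≈ 12.267, so the balance reaches zero during payment 13.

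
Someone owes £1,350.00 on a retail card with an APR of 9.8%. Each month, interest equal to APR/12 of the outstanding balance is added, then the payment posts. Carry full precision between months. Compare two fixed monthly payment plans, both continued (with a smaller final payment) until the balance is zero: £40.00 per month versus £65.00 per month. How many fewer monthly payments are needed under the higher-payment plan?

17 fewer payments

Monthly rate r = 9.8%/12 = 0.816667% = 0.00816667.
At £40.00/mo: n = ⌈−ln(1 − rB₀/P)/ln(1+r)⌉ = 40 payments (last £25.81); total interest = total paid − £1,350.00 = £235.81.
At £65.00/mo: 23 payments (last £55.41); total interest £135.41.
Payments saved = 40 − 23 = 17.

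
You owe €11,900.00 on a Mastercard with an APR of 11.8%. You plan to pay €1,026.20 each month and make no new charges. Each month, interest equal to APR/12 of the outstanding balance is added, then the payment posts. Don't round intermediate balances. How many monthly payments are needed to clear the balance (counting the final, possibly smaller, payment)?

13 payments

Monthly rate r = 11.8%/12 = 0.983333% = 0.00983333.
Recurrence: B ← B·(1+r) − €1,026.20.
Month 1: interest €117.02; balance after payment €10,990.82.
Month 2: interest €108.08; balance after payment €10,072.69.
Closed form: n = −ln(1 − rB₀/P)/ln(1+r) = −ln(0.88597)/ln(1.00983) ≈ 12.373, so the balance reaches zero during payment 13.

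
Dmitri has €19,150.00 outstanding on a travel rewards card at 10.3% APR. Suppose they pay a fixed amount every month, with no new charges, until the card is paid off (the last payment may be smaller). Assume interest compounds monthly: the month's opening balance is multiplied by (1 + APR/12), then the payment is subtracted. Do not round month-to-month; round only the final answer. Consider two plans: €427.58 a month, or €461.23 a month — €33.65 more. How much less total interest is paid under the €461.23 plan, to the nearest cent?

€493.90

Monthly rate r = 10.3%/12 = 0.858333% = 0.00858333.
At €427.58/mo: n = ⌈−ln(1 − rB₀/P)/ln(1+r)⌉ = 57 payments (last €329.35); total interest = total paid − €19,150.00 = €5,123.83.
At €461.23/mo: 52 payments (last €257.20); total interest €4,629.93.
Interest saved = €5,123.83 − €4,629.93 = €493.90.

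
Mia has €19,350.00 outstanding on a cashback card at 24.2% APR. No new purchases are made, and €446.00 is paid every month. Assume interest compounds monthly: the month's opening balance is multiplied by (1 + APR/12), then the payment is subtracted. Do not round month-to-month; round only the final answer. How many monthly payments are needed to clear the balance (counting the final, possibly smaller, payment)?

Monthly rate r = 24.2%/12 = 2.01667% = 0.0201667.
Recurrence: B ← B·(1+r) − €446.00.
Month 1: interest €390.22; balance after payment €19,294.22.
Month 2: interest €389.10; balance after payment €19,237.33.
Closed form: n = −ln(1 − rB₀/P)/ln(1+r) = −ln(0.12506)/ln(1.02017) ≈ 104.127, so the balance reaches zero during payment 105.

105 payments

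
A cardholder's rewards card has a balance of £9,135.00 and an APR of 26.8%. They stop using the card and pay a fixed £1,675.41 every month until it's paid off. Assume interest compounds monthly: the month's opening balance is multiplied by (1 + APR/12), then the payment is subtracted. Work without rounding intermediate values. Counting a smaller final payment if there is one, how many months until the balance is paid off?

Monthly rate r = 26.8%/12 = 2.23333% = 0.0223333.
Recurrence: B ← B·(1+r) − £1,675.41.
Month 1: interest £204.02; balance after payment £7,663.60.
Month 2: interest £171.15; balance after payment £6,159.35.
Month 3: interest £137.56; balance after payment £4,621.50.
Month 4: interest £103.21; balance after payment £3,049.30.
Month 5: interest £68.10; balance after payment £1,441.99.
Month 6: interest £32.20; balance after payment £0.00.

6 months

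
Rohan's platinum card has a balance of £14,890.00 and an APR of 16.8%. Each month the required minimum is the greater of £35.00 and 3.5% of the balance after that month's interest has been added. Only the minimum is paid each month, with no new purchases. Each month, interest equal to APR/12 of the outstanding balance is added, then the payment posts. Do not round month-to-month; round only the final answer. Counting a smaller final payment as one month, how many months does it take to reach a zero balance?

162 months

Monthly rate r = 16.8%/12 = 1.4% = 0.014.
While 3.5% of the post-interest balance exceeds £35.00, each month B ← (B·(1+r))·(1 − 0.035), i.e. B shrinks by the factor (1+r)·0.965 = 0.97851.
This holds for months 1–125. Entering month 126 the balance is £985.27; 3.5% of the post-interest balance is now below £35.00, so the flat £35.00 minimum applies from here.
From month 126 a fixed £35.00 at rate r clears £985.27 in 37 more payments. Total: 125 + 37 = 162 months.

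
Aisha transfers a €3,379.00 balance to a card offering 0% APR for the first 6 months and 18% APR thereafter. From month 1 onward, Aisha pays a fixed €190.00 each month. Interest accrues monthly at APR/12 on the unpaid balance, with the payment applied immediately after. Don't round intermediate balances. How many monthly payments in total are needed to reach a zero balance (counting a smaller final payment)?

Promo months 1–6 at r₀ = 0%/12 = 0; months 7+ at r₁ = 18%/12 = 0.015.
After month 6 (no interest yet): B = €3,379.00 − 6·€190.00 = €2,239.00.
Then at r₁ with €190.00/mo: n₂ = −ln(1 − r₁·B/P)/ln(1+r₁) ≈ 13.06 → 14 more payments.

20 months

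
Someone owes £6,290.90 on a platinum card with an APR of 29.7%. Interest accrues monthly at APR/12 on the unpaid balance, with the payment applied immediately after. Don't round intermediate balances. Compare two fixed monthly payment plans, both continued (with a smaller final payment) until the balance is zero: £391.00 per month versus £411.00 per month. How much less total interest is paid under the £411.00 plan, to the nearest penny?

£116.92

Monthly rate r = 29.7%/12 = 2.475% = 0.02475.
At £391.00/mo: n = ⌈−ln(1 − rB₀/P)/ln(1+r)⌉ = 21 payments (last £302.65); total interest = total paid − £6,290.90 = £1,831.75.
At £411.00/mo: 20 payments (last £196.73); total interest £1,714.83.
Interest saved = £1,831.75 − £1,714.83 = £116.92.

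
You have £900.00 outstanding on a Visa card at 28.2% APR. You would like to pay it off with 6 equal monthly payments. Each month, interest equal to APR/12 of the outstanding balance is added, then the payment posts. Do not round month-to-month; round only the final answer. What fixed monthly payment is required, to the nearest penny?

£162.58

Monthly rate r = 28.2%/12 = 2.35% = 0.0235.
Level-payment amortization: P = B₀·r / (1 − (1+r)^(−n)) = 900.00·0.0235 / (1 − 1.0235^(−6)).
Denominator 1 − (1+r)^(−6) = 0.130092815.
P = 21.15 / 0.130092815 ≈ 162.58.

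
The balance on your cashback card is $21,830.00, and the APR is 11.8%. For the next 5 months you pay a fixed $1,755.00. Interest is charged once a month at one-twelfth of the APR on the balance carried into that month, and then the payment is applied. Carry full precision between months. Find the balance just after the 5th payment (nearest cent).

$13,975.34

Monthly rate r = 11.8%/12 = 0.983333% = 0.00983333.
Each month: B ← B·(1+r) − $1,755.00.
Month 1: interest $214.66; balance after payment $20,289.66.
Month 2: interest $199.52; balance after payment $18,734.18.
Month 3: interest $184.22; balance after payment $17,163.40.
Month 4: interest $168.77; balance after payment $15,577.17.
Month 5: interest $153.18; balance after payment $13,975.34.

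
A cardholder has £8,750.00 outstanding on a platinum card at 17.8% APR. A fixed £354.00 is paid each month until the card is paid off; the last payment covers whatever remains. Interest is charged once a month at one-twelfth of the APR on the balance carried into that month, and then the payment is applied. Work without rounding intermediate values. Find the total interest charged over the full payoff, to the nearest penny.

Monthly rate r = 17.8%/12 = 1.48333% = 0.0148333.
Payoff takes n = ⌈−ln(1 − rB₀/P)/ln(1+r)⌉ = ⌈31.018⌉ = 32 payments; the last is £6.42.
Total paid = 31·£354.00 + £6.42 = £10,980.42.
Total interest = total paid − principal = £10,980.42 − £8,750.00 = £2,230.42.

£2,230.42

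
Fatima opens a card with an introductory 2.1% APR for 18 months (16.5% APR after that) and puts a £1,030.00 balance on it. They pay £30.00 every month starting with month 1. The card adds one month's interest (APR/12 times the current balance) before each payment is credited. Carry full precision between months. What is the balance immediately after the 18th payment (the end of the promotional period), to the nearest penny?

Promo months 1–18 at r₀ = 2.1%/12 = 0.00175; months 19+ at r₁ = 16.5%/12 = 0.01375.
After month 18: iterate B ← B·(1+r₀) − £30.00 for 18 months → £514.82.

£514.82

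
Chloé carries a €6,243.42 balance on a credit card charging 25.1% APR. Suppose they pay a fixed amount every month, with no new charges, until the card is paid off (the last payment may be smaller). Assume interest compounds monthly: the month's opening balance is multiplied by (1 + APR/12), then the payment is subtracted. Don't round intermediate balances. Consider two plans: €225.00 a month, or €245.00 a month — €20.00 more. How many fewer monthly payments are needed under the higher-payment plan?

Monthly rate r = 25.1%/12 = 2.09167% = 0.0209167.
At €225.00/mo: n = ⌈−ln(1 − rB₀/P)/ln(1+r)⌉ = 42 payments (last €214.57); total interest = total paid − €6,243.42 = €3,196.15.
At €245.00/mo: 37 payments (last €192.75); total interest €2,769.33.
Payments saved = 42 − 37 = 5.

5 fewer payments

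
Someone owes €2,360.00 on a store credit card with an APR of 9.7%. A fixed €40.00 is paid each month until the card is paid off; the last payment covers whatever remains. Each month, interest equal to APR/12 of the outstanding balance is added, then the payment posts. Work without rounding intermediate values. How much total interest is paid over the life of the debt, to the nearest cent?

€859.65

Monthly rate r = 9.7%/12 = 0.808333% = 0.00808333.
Payoff takes n = ⌈−ln(1 − rB₀/P)/ln(1+r)⌉ = ⌈80.490⌉ = 81 payments; the last is €19.65.
Total paid = 80·€40.00 + €19.65 = €3,219.65.
Total interest = total paid − principal = €3,219.65 − €2,360.00 = €859.65.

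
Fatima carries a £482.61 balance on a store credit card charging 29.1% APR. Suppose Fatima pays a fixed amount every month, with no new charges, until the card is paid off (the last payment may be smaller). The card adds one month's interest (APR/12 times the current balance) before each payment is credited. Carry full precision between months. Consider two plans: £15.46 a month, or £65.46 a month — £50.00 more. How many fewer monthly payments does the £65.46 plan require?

Monthly rate r = 29.1%/12 = 2.425% = 0.02425.
At £15.46/mo: n = ⌈−ln(1 − rB₀/P)/ln(1+r)⌉ = 60 payments (last £0.68); total interest = total paid − £482.61 = £430.21.
At £65.46/mo: 9 payments (last £14.58); total interest £55.65.
Payments saved = 60 − 9 = 51.

51 fewer payments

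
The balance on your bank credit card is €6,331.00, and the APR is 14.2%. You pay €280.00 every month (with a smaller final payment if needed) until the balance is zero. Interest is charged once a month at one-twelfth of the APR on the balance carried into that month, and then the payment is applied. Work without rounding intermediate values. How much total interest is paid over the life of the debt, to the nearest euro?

Monthly rate r = 14.2%/12 = 1.18333% = 0.0118333.
Payoff takes n = ⌈−ln(1 − rB₀/P)/ln(1+r)⌉ = ⌈26.469⌉ = 27 payments; the last is €131.64.
Total paid = 26·€280.00 + €131.64 = €7,411.64.
Total interest = total paid − principal = €7,411.64 − €6,331.00 = €1,080.64.

€1,081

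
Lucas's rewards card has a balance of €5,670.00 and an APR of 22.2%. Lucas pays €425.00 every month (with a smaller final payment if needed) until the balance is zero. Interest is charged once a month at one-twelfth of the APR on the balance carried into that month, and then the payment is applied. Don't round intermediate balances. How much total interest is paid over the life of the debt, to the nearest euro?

€902

Monthly rate r = 22.2%/12 = 1.85% = 0.0185.
Payoff takes n = ⌈−ln(1 − rB₀/P)/ln(1+r)⌉ = ⌈15.462⌉ = 16 payments; the last is €197.48.
Total paid = 15·€425.00 + €197.48 = €6,572.48.
Total interest = total paid − principal = €6,572.48 − €5,670.00 = €902.48.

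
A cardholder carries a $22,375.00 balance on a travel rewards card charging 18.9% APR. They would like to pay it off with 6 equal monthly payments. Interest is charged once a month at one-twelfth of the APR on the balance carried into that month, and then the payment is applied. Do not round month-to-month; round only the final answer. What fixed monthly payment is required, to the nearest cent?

Monthly rate r = 18.9%/12 = 1.575% = 0.01575.
Level-payment amortization: P = B₀·r / (1 − (1+r)^(−n)) = 22375.00·0.01575 / (1 − 1.01575^(−6)).
Denominator 1 − (1+r)^(−6) = 0.0895019626.
P = 352.406 / 0.0895019626 ≈ 3937.41.

$3,937.41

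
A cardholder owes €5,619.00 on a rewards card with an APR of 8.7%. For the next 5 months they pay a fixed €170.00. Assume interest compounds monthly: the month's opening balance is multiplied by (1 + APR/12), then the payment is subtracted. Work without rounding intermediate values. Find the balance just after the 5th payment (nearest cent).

€4,963.25

Monthly rate r = 8.7%/12 = 0.725% = 0.00725.
Each month: B ← B·(1+r) − €170.00.
Month 1: interest €40.74; balance after payment €5,489.74.
Month 2: interest €39.80; balance after payment €5,359.54.
Month 3: interest €38.86; balance after payment €5,228.40.
Month 4: interest €37.91; balance after payment €5,096.30.
Month 5: interest €36.95; balance after payment €4,963.25.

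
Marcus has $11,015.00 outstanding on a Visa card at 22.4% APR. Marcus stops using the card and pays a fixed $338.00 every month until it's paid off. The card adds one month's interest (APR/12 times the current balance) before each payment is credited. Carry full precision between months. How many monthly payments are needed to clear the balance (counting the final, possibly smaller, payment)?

Monthly rate r = 22.4%/12 = 1.86667% = 0.0186667.
Recurrence: B ← B·(1+r) − $338.00.
Month 1: interest $205.61; balance after payment $10,882.61.
Month 2: interest $203.14; balance after payment $10,747.76.
Closed form: n = −ln(1 − rB₀/P)/ln(1+r) = −ln(0.39168)/ln(1.01867) ≈ 50.681, so the balance reaches zero during payment 51.

51 payments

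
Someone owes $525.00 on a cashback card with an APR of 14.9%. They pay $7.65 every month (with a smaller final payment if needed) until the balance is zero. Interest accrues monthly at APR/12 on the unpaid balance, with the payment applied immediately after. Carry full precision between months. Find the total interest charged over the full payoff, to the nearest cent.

$659.92

Monthly rate r = 14.9%/12 = 1.24167% = 0.0124167.
Payoff takes n = ⌈−ln(1 − rB₀/P)/ln(1+r)⌉ = ⌈154.891⌉ = 155 payments; the last is $6.82.
Total paid = 154·$7.65 + $6.82 = $1,184.92.
Total interest = total paid − principal = $1,184.92 − $525.00 = $659.92.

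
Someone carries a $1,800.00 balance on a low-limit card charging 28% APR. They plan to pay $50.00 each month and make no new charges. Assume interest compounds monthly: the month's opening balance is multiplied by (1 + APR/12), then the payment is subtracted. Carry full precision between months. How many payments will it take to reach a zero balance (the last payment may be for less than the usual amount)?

80 payments

Monthly rate r = 28%/12 = 2.33333% = 0.0233333.
Recurrence: B ← B·(1+r) − $50.00.
Month 1: interest $42.00; balance after payment $1,792.00.
Month 2: interest $41.81; balance after payment $1,783.81.
Closed form: n = −ln(1 − rB₀/P)/ln(1+r) = −ln(0.16)/ln(1.02333) ≈ 79.452, so the balance reaches zero during payment 80.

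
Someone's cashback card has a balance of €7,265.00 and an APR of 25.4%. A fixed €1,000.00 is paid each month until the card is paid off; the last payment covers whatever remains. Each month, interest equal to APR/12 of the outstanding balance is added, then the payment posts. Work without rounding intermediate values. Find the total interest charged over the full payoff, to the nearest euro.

Monthly rate r = 25.4%/12 = 2.11667% = 0.0211667.
Payoff takes n = ⌈−ln(1 − rB₀/P)/ln(1+r)⌉ = ⌈7.972⌉ = 8 payments; the last is €971.88.
Total paid = 7·€1,000.00 + €971.88 = €7,971.88.
Total interest = total paid − principal = €7,971.88 − €7,265.00 = €706.88.

€707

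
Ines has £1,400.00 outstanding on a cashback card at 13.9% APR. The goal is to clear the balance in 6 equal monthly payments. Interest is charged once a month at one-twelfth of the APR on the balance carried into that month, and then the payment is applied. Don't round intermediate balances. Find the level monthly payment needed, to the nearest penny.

Monthly rate r = 13.9%/12 = 1.15833% = 0.0115833.
Level-payment amortization: P = B₀·r / (1 − (1+r)^(−n)) = 1400.00·0.0115833 / (1 − 1.01158^(−6)).
Denominator 1 − (1+r)^(−6) = 0.0667671712.
P = 16.2167 / 0.0667671712 ≈ 242.88.

£242.88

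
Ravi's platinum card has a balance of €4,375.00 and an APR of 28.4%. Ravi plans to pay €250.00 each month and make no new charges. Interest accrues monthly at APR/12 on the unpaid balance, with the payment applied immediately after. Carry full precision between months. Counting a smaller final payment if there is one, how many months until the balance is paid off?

23 months

Monthly rate r = 28.4%/12 = 2.36667% = 0.0236667.
Recurrence: B ← B·(1+r) − €250.00.
Month 1: interest €103.54; balance after payment €4,228.54.
Month 2: interest €100.08; balance after payment €4,078.62.
Closed form: n = −ln(1 − rB₀/P)/ln(1+r) = −ln(0.58583)/ln(1.02367) ≈ 22.860, so the balance reaches zero during payment 23.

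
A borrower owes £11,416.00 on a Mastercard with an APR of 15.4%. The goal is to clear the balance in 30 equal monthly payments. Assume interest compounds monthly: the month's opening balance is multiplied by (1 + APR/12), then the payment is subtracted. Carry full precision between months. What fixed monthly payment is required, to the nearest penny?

Monthly rate r = 15.4%/12 = 1.28333% = 0.0128333.
Level-payment amortization: P = B₀·r / (1 − (1+r)^(−n)) = 11416.00·0.0128333 / (1 − 1.01283^(−30)).
Denominator 1 − (1+r)^(−30) = 0.317880569.
P = 146.505 / 0.317880569 ≈ 460.88.

£460.88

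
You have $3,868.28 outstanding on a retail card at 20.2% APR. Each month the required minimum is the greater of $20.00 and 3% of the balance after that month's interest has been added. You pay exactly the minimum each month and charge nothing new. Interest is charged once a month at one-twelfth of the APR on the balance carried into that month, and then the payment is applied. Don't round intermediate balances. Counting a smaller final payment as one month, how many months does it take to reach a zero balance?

Monthly rate r = 20.2%/12 = 1.68333% = 0.0168333.
While 3% of the post-interest balance exceeds $20.00, each month B ← (B·(1+r))·(1 − 0.03), i.e. B shrinks by the factor (1+r)·0.97 = 0.98633.
This holds for months 1–129. Entering month 130 the balance is $655.08; 3% of the post-interest balance is now below $20.00, so the flat $20.00 minimum applies from here.
From month 130 a fixed $20.00 at rate r clears $655.08 in 49 more payments. Total: 129 + 49 = 178 months.

178 months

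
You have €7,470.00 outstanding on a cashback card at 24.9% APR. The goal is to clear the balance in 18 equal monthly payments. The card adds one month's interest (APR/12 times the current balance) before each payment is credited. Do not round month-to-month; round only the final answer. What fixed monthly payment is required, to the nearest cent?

€501.56

Monthly rate r = 24.9%/12 = 2.075% = 0.02075.
Level-payment amortization: P = B₀·r / (1 − (1+r)^(−n)) = 7470.00·0.02075 / (1 − 1.02075^(−18)).
Denominator 1 − (1+r)^(−18) = 0.309043025.
P = 155.002 / 0.309043025 ≈ 501.56.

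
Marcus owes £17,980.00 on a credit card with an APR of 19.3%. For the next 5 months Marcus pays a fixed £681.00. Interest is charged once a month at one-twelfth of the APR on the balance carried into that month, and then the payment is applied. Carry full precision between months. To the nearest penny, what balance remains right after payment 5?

Monthly rate r = 19.3%/12 = 1.60833% = 0.0160833.
Each month: B ← B·(1+r) − £681.00.
Month 1: interest £289.18; balance after payment £17,588.18.
Month 2: interest £282.88; balance after payment £17,190.05.
Month 3: interest £276.47; balance after payment £16,785.53.
Month 4: interest £269.97; balance after payment £16,374.50.
Month 5: interest £263.36; balance after payment £15,956.85.

£15,956.85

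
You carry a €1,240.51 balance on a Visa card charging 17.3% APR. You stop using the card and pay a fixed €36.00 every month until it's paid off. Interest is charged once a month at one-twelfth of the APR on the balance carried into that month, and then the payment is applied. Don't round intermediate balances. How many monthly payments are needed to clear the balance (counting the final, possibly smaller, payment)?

Monthly rate r = 17.3%/12 = 1.44167% = 0.0144167.
Recurrence: B ← B·(1+r) − €36.00.
Month 1: interest €17.88; balance after payment €1,222.39.
Month 2: interest €17.62; balance after payment €1,204.02.
Closed form: n = −ln(1 − rB₀/P)/ln(1+r) = −ln(0.50322)/ln(1.01442) ≈ 47.977, so the balance reaches zero during payment 48.

48 payments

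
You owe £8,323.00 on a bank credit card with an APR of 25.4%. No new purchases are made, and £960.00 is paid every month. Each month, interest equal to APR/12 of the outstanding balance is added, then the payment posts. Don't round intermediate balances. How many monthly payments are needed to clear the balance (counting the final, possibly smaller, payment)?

Monthly rate r = 25.4%/12 = 2.11667% = 0.0211667.
Recurrence: B ← B·(1+r) − £960.00.
Month 1: interest £176.17; balance after payment £7,539.17.
Month 2: interest £159.58; balance after payment £6,738.75.
Closed form: n = −ln(1 − rB₀/P)/ln(1+r) = −ln(0.81649)/ln(1.02117) ≈ 9.679, so the balance reaches zero during payment 10.

10 months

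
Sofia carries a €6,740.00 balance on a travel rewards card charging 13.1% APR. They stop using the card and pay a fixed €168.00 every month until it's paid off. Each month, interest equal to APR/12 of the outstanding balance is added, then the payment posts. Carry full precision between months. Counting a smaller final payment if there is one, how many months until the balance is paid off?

54 payments

Monthly rate r = 13.1%/12 = 1.09167% = 0.0109167.
Recurrence: B ← B·(1+r) − €168.00.
Month 1: interest €73.58; balance after payment €6,645.58.
Month 2: interest €72.55; balance after payment €6,550.13.
Closed form: n = −ln(1 − rB₀/P)/ln(1+r) = −ln(0.56203)/ln(1.01092) ≈ 53.069, so the balance reaches zero during payment 54.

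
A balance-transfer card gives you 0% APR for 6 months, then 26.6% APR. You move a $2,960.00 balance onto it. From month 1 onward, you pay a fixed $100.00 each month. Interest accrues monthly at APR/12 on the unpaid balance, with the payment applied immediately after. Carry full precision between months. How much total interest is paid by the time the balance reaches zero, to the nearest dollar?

Promo months 1–6 at r₀ = 0%/12 = 0; months 7+ at r₁ = 26.6%/12 = 0.0221667.
After month 6 (no interest yet): B = $2,960.00 − 6·$100.00 = $2,360.00.
Then at r₁ with $100.00/mo: n₂ = −ln(1 − r₁·B/P)/ln(1+r₁) ≈ 33.78 → 34 more payments.
Total paid = 39·$100.00 + $77.77 = $3,977.77; interest = $3,977.77 − $2,960.00 = $1,017.77.

$1,018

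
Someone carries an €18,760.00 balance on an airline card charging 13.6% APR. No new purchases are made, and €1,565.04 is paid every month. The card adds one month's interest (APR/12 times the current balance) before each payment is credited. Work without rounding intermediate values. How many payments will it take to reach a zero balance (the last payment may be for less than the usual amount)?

13 payments

Monthly rate r = 13.6%/12 = 1.13333% = 0.0113333.
Recurrence: B ← B·(1+r) − €1,565.04.
Month 1: interest €212.61; balance after payment €17,407.57.
Month 2: interest €197.29; balance after payment €16,039.82.
Closed form: n = −ln(1 − rB₀/P)/ln(1+r) = −ln(0.86415)/ln(1.01133) ≈ 12.956, so the balance reaches zero during payment 13.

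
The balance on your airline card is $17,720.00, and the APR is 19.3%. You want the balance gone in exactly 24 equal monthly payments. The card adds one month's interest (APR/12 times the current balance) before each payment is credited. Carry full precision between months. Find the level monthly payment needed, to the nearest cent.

Monthly rate r = 19.3%/12 = 1.60833% = 0.0160833.
Level-payment amortization: P = B₀·r / (1 − (1+r)^(−n)) = 17720.00·0.0160833 / (1 − 1.01608^(−24)).
Denominator 1 − (1+r)^(−24) = 0.318138556.
P = 284.997 / 0.318138556 ≈ 895.83.

$895.83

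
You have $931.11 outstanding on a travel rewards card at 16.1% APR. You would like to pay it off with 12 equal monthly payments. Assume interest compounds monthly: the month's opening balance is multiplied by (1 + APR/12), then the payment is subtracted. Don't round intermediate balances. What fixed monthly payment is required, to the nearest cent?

$84.52

Monthly rate r = 16.1%/12 = 1.34167% = 0.0134167.
Level-payment amortization: P = B₀·r / (1 − (1+r)^(−n)) = 931.11·0.0134167 / (1 − 1.01342^(−12)).
Denominator 1 − (1+r)^(−12) = 0.147796152.
P = 12.4924 / 0.147796152 ≈ 84.52.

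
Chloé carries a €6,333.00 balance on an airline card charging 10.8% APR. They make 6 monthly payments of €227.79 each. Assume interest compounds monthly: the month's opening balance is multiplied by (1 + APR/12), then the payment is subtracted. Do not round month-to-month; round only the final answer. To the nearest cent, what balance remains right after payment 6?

Monthly rate r = 10.8%/12 = 0.9% = 0.009.
Each month: B ← B·(1+r) − €227.79.
Month 1: interest €57.00; balance after payment €6,162.21.
Month 2: interest €55.46; balance after payment €5,989.88.
Month 3: interest €53.91; balance after payment €5,816.00.
Month 4: interest €52.34; balance after payment €5,640.55.
Month 5: interest €50.76; balance after payment €5,463.52.
Month 6: interest €49.17; balance after payment €5,284.91.

€5,284.91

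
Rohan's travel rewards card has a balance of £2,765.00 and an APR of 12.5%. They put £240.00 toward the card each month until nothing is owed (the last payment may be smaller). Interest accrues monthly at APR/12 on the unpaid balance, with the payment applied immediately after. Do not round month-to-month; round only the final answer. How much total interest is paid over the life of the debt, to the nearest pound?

£196

Monthly rate r = 12.5%/12 = 1.04167% = 0.0104167.
Payoff takes n = ⌈−ln(1 − rB₀/P)/ln(1+r)⌉ = ⌈12.337⌉ = 13 payments; the last is £81.10.
Total paid = 12·£240.00 + £81.10 = £2,961.10.
Total interest = total paid − principal = £2,961.10 − £2,765.00 = £196.10.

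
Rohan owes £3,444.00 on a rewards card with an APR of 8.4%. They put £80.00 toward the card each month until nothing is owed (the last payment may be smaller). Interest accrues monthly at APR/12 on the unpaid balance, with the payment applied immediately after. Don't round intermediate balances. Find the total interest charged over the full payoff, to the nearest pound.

£669

Monthly rate r = 8.4%/12 = 0.7% = 0.007.
Payoff takes n = ⌈−ln(1 − rB₀/P)/ln(1+r)⌉ = ⌈51.408⌉ = 52 payments; the last is £32.74.
Total paid = 51·£80.00 + £32.74 = £4,112.74.
Total interest = total paid − principal = £4,112.74 − £3,444.00 = £668.74.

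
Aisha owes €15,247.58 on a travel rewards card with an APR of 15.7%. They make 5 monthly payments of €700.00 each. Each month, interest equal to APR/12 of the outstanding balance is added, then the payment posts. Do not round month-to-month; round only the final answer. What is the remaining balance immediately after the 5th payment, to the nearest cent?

€12,678.68

Monthly rate r = 15.7%/12 = 1.30833% = 0.0130833.
Each month: B ← B·(1+r) − €700.00.
Month 1: interest €199.49; balance after payment €14,747.07.
Month 2: interest €192.94; balance after payment €14,240.01.
Month 3: interest €186.31; balance after payment €13,726.32.
Month 4: interest €179.59; balance after payment €13,205.90.
Month 5: interest €172.78; balance after payment €12,678.68.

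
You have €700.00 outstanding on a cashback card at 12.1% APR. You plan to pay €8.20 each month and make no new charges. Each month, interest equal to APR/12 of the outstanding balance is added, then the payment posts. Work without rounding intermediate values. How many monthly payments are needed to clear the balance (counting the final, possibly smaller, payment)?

Monthly rate r = 12.1%/12 = 1.00833% = 0.0100833.
Recurrence: B ← B·(1+r) − €8.20.
Month 1: interest €7.06; balance after payment €698.86.
Month 2: interest €7.05; balance after payment €697.71.
Closed form: n = −ln(1 − rB₀/P)/ln(1+r) = −ln(0.13923)/ln(1.01008) ≈ 196.519, so the balance reaches zero during payment 197.

197 payments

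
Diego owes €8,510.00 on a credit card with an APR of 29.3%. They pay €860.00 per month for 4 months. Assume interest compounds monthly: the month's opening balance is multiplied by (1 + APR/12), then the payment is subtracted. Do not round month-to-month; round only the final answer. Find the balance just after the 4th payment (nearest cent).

€5,804.03

Monthly rate r = 29.3%/12 = 2.44167% = 0.0244167.
Each month: B ← B·(1+r) − €860.00.
Month 1: interest €207.79; balance after payment €7,857.79.
Month 2: interest €191.86; balance after payment €7,189.65.
Month 3: interest €175.55; balance after payment €6,505.19.
Month 4: interest €158.84; balance after payment €5,804.03.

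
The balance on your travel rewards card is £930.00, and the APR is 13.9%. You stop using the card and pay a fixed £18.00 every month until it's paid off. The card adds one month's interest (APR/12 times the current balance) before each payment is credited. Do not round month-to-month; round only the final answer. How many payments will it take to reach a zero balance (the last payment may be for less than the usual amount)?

80 payments

Monthly rate r = 13.9%/12 = 1.15833% = 0.0115833.
Recurrence: B ← B·(1+r) − £18.00.
Month 1: interest £10.77; balance after payment £922.77.
Month 2: interest £10.69; balance after payment £915.46.
Closed form: n = −ln(1 − rB₀/P)/ln(1+r) = −ln(0.40153)/ln(1.01158) ≈ 79.230, so the balance reaches zero during payment 80.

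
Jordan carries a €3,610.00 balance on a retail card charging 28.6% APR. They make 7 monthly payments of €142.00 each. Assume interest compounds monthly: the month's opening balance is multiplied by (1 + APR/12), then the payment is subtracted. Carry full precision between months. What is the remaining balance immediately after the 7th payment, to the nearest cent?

Monthly rate r = 28.6%/12 = 2.38333% = 0.0238333.
Each month: B ← B·(1+r) − €142.00.
Month 1: interest €86.04; balance after payment €3,554.04.
Month 2: interest €84.70; balance after payment €3,496.74.
Month 3: interest €83.34; balance after payment €3,438.08.
Month 4: interest €81.94; balance after payment €3,378.02.
Month 5: interest €80.51; balance after payment €3,316.53.
Month 6: interest €79.04; balance after payment €3,253.58.
Month 7: interest €77.54; balance after payment €3,189.12.

€3,189.12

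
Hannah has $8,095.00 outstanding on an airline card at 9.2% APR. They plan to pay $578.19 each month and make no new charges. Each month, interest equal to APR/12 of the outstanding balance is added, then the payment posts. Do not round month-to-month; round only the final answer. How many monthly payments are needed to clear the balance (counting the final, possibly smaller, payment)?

Monthly rate r = 9.2%/12 = 0.766667% = 0.00766667.
Recurrence: B ← B·(1+r) − $578.19.
Month 1: interest $62.06; balance after payment $7,578.87.
Month 2: interest $58.10; balance after payment $7,058.79.
Closed form: n = −ln(1 − rB₀/P)/ln(1+r) = −ln(0.89266)/ln(1.00767) ≈ 14.867, so the balance reaches zero during payment 15.

15 months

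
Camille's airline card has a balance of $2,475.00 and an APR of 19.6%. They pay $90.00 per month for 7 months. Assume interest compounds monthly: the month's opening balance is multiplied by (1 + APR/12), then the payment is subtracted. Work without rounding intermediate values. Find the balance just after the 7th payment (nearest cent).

$2,110.50

Monthly rate r = 19.6%/12 = 1.63333% = 0.0163333.
Each month: B ← B·(1+r) − $90.00.
Month 1: interest $40.43; balance after payment $2,425.43.
Month 2: interest $39.62; balance after payment $2,375.04.
Month 3: interest $38.79; balance after payment $2,323.83.
Month 4: interest $37.96; balance after payment $2,271.79.
Month 5: interest $37.11; balance after payment $2,218.89.
Month 6: interest $36.24; balance after payment $2,165.14.
Month 7: interest $35.36; balance after payment $2,110.50.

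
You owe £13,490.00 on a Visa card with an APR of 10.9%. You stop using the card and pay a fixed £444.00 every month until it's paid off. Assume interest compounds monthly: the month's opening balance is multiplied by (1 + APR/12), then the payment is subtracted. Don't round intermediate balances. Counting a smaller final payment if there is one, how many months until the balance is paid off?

36 payments

Monthly rate r = 10.9%/12 = 0.908333% = 0.00908333.
Recurrence: B ← B·(1+r) − £444.00.
Month 1: interest £122.53; balance after payment £13,168.53.
Month 2: interest £119.61; balance after payment £12,844.15.
Closed form: n = −ln(1 − rB₀/P)/ln(1+r) = −ln(0.72402)/ln(1.00908) ≈ 35.714, so the balance reaches zero during payment 36.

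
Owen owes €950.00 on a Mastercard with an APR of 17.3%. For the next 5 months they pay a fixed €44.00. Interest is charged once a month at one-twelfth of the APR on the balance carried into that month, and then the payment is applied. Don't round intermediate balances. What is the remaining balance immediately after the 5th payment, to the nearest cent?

Monthly rate r = 17.3%/12 = 1.44167% = 0.0144167.
Each month: B ← B·(1+r) − €44.00.
Month 1: interest €13.70; balance after payment €919.70.
Month 2: interest €13.26; balance after payment €888.95.
Month 3: interest €12.82; balance after payment €857.77.
Month 4: interest €12.37; balance after payment €826.14.
Month 5: interest €11.91; balance after payment €794.05.

€794.05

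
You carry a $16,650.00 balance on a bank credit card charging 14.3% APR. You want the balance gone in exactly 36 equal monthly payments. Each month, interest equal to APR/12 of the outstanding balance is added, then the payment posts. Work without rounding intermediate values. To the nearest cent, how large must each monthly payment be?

Monthly rate r = 14.3%/12 = 1.19167% = 0.0119167.
Level-payment amortization: P = B₀·r / (1 − (1+r)^(−n)) = 16650.00·0.0119167 / (1 − 1.01192^(−36)).
Denominator 1 − (1+r)^(−36) = 0.347186635.
P = 198.413 / 0.347186635 ≈ 571.49.

$571.49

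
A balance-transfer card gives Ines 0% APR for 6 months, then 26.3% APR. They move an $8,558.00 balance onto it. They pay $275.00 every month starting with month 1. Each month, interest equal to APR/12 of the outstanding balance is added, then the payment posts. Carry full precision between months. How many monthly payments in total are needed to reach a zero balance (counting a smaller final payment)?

43 payments

Promo months 1–6 at r₀ = 0%/12 = 0; months 7+ at r₁ = 26.3%/12 = 0.0219167.
After month 6 (no interest yet): B = $8,558.00 − 6·$275.00 = $6,908.00.
Then at r₁ with $275.00/mo: n₂ = −ln(1 − r₁·B/P)/ln(1+r₁) ≈ 36.89 → 37 more payments.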